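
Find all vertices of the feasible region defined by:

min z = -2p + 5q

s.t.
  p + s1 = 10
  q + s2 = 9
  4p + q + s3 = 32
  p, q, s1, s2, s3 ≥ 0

(0, 0), (8, 0), (5.75, 9), (0, 9)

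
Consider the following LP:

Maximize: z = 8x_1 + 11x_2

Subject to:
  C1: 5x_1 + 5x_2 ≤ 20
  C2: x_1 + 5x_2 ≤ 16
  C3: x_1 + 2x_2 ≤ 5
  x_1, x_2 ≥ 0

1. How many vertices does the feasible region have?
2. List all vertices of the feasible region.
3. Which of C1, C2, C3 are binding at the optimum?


1. 4
2. (0, 0), (4, 0), (3, 1), (0, 2.5)
3. C1, C3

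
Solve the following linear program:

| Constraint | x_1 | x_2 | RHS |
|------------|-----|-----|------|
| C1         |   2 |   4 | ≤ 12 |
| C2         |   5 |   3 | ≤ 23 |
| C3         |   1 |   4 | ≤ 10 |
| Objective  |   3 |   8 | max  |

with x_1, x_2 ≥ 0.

Evaluate the objective at each vertex of the feasible region:
  z(0, 0) = 0
  z(4.6, 0) = 13.8
  z(4, 1) = 20
  z(2, 2) = 22  ←
  z(0, 2.5) = 20
The maximum is at x_1 = 2, x_2 = 2.

x_1 = 2, x_2 = 2, z = 22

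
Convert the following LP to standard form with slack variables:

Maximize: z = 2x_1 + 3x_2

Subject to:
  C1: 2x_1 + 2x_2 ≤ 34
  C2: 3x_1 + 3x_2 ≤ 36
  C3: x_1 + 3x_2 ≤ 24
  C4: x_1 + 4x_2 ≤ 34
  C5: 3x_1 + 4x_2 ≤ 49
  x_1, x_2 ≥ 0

max z = 2x_1 + 3x_2

s.t.
  2x_1 + 2x_2 + s1 = 34
  3x_1 + 3x_2 + s2 = 36
  x_1 + 3x_2 + s3 = 24
  x_1 + 4x_2 + s4 = 34
  3x_1 + 4x_2 + s5 = 49
  x_1, x_2, s1, s2, s3, s4, s5 ≥ 0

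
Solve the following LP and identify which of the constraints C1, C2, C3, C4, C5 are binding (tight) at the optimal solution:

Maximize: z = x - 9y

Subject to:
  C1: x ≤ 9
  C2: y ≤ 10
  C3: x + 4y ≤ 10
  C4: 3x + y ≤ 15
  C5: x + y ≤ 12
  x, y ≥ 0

At x = 5, y = 0, compute slack b - a·x for each constraint:
  C1: 9 − 5 = 4  (slack)
  C2: 10 − 0 = 10  (slack)
  C3: 10 − 5 = 5  (slack)
  C4: 15 − 15 = 0  (binding)
  C5: 12 − 5 = 7  (slack)

Optimal: x = 5, y = 0
Binding: C4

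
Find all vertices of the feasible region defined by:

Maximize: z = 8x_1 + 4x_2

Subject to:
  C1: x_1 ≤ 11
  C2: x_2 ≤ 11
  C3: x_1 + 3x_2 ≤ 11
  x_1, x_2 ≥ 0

(0, 0), (11, 0), (0, 3.667)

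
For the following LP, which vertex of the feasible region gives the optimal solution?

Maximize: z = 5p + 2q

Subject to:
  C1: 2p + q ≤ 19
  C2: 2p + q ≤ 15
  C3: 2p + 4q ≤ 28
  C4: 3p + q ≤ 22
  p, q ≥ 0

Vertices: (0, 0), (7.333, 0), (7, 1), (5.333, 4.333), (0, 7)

Evaluate the objective at each vertex of the feasible region:
  z(0, 0) = 0
  z(7.333, 0) = 36.67
  z(7, 1) = 37  ←
  z(5.333, 4.333) = 35.33
  z(0, 7) = 14
The maximum is at p = 7, q = 1.

(7, 1)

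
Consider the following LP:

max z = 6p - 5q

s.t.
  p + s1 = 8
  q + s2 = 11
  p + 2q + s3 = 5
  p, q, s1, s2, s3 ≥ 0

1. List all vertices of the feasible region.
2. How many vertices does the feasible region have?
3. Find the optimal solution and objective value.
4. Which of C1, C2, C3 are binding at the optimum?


1. (0, 0), (5, 0), (0, 2.5)
2. 3
3. p = 5, q = 0, z = 30
4. C3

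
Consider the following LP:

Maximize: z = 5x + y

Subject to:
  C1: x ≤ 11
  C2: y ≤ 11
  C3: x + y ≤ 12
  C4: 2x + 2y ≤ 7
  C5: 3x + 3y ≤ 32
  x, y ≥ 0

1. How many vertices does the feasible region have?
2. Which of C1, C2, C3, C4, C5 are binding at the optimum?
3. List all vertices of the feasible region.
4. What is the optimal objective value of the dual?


1. 3
2. C4
3. (0, 0), (3.5, 0), (0, 3.5)
4. 17.5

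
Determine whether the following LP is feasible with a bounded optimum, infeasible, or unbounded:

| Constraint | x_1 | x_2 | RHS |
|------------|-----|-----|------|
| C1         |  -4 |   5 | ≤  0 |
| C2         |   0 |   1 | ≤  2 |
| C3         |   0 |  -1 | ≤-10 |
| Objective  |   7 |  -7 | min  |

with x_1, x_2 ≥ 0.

Infeasible (no feasible solution exists)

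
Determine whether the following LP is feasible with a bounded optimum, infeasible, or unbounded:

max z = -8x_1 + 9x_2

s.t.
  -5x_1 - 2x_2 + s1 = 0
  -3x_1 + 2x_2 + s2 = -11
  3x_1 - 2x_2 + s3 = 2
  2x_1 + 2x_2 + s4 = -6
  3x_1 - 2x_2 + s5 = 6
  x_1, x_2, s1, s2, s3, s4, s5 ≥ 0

Infeasible (no feasible solution exists)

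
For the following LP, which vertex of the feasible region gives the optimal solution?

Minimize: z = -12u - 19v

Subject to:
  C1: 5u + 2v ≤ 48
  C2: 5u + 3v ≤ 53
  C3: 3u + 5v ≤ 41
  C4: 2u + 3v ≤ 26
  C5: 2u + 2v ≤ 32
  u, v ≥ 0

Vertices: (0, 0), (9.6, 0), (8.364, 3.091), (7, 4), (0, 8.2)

Evaluate the objective at each vertex of the feasible region:
  z(0, 0) = 0
  z(9.6, 0) = -115.2
  z(8.364, 3.091) = -159.1
  z(7, 4) = -160  ←
  z(0, 8.2) = -155.8
The minimum is at u = 7, v = 4.

(7, 4)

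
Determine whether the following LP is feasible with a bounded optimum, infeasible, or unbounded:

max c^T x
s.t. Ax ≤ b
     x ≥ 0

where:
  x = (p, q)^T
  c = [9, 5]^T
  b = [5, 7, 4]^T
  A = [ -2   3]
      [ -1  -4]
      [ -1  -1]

Unbounded (objective can increase without bound)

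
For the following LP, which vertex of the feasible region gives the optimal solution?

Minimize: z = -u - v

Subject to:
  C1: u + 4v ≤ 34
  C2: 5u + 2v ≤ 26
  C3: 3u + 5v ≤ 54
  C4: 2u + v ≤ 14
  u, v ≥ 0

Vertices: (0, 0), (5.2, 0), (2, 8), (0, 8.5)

Evaluate the objective at each vertex of the feasible region:
  z(0, 0) = 0
  z(5.2, 0) = -5.2
  z(2, 8) = -10  ←
  z(0, 8.5) = -8.5
The minimum is at u = 2, v = 8.

(2, 8)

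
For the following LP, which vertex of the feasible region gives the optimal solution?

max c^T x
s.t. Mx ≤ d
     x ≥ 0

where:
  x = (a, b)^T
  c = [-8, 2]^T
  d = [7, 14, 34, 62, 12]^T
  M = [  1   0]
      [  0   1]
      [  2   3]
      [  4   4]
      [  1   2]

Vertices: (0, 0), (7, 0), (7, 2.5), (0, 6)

Evaluate the objective at each vertex of the feasible region:
  z(0, 0) = 0
  z(7, 0) = -56
  z(7, 2.5) = -51
  z(0, 6) = 12  ←
The maximum is at a = 0, b = 6.

(0, 6)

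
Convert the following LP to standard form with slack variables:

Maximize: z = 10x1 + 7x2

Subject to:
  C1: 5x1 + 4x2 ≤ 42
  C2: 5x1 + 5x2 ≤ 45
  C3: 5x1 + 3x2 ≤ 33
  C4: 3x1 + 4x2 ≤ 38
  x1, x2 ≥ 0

max z = 10x1 + 7x2

s.t.
  5x1 + 4x2 + s1 = 42
  5x1 + 5x2 + s2 = 45
  5x1 + 3x2 + s3 = 33
  3x1 + 4x2 + s4 = 38
  x1, x2, s1, s2, s3, s4 ≥ 0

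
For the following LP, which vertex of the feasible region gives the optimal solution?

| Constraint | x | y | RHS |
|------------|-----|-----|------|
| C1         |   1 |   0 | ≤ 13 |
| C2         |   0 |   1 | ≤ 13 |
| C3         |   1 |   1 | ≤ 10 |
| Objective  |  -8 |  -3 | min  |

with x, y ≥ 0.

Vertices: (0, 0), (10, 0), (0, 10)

Evaluate the objective at each vertex of the feasible region:
  z(0, 0) = 0
  z(10, 0) = -80  ←
  z(0, 10) = -30
The minimum is at x = 10, y = 0.

(10, 0)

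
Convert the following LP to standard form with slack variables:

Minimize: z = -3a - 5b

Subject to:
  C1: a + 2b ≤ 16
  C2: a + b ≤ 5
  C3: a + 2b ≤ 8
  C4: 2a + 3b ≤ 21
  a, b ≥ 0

min z = -3a - 5b

s.t.
  a + 2b + s1 = 16
  a + b + s2 = 5
  a + 2b + s3 = 8
  2a + 3b + s4 = 21
  a, b, s1, s2, s3, s4 ≥ 0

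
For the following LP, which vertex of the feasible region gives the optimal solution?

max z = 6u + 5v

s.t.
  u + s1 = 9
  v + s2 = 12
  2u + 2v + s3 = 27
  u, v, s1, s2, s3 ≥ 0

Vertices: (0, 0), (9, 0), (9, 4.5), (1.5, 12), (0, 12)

Evaluate the objective at each vertex of the feasible region:
  z(0, 0) = 0
  z(9, 0) = 54
  z(9, 4.5) = 76.5  ←
  z(1.5, 12) = 69
  z(0, 12) = 60
The maximum is at u = 9, v = 4.5.

(9, 4.5)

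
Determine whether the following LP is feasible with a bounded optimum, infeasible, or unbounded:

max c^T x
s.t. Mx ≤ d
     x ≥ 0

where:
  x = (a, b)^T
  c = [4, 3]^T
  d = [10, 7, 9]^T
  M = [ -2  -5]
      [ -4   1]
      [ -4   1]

Unbounded (objective can increase without bound)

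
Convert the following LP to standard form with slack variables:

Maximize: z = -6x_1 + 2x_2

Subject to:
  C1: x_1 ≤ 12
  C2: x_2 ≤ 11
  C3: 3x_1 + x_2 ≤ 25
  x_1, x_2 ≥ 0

max z = -6x_1 + 2x_2

s.t.
  x_1 + s1 = 12
  x_2 + s2 = 11
  3x_1 + x_2 + s3 = 25
  x_1, x_2, s1, s2, s3 ≥ 0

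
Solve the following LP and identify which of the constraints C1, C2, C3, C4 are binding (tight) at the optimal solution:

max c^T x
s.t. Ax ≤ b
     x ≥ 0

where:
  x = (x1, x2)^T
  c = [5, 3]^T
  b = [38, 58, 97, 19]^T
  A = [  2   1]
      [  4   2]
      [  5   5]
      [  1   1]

At x1 = 10, x2 = 9, compute slack b - a·x for each constraint:
  C1: 38 − 29 = 9  (slack)
  C2: 58 − 58 = 0  (binding)
  C3: 97 − 95 = 2  (slack)
  C4: 19 − 19 = 0  (binding)

Optimal: x1 = 10, x2 = 9
Binding: C2, C4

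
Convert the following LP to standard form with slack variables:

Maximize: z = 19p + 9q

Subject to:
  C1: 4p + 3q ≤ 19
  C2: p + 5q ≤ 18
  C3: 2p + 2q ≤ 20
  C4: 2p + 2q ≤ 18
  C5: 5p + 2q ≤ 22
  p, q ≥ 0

max z = 19p + 9q

s.t.
  4p + 3q + s1 = 19
  p + 5q + s2 = 18
  2p + 2q + s3 = 20
  2p + 2q + s4 = 18
  5p + 2q + s5 = 22
  p, q, s1, s2, s3, s4, s5 ≥ 0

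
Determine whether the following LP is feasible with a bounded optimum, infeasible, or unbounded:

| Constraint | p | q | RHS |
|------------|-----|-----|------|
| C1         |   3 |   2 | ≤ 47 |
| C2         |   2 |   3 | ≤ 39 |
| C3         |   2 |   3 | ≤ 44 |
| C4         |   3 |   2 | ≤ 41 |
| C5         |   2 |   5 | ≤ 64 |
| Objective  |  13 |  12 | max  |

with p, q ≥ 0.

Feasible with a bounded optimal solution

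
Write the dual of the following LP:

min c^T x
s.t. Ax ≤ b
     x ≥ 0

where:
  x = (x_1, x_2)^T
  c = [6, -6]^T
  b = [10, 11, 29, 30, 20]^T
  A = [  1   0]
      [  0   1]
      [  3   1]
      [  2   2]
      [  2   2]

Primal min cᵀx s.t. Ax ≤ b, x ≥ 0  →  Dual max −bᵀy s.t. Aᵀy ≥ −c, y ≥ 0.

Maximize: z = -10y1 - 11y2 - 29y3 - 30y4 - 20y5

Subject to:
  y1 + 3y3 + 2y4 + 2y5 ≥ -6
  y2 + y3 + 2y4 + 2y5 ≥ 6
  y1, y2, y3, y4, y5 ≥ 0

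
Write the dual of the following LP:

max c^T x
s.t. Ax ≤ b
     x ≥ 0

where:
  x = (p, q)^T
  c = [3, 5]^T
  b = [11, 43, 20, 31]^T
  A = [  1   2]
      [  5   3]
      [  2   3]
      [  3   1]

Primal max cᵀx s.t. Ax ≤ b, x ≥ 0  →  Dual min bᵀy s.t. Aᵀy ≥ c, y ≥ 0.

Minimize: z = 11y1 + 43y2 + 20y3 + 31y4

Subject to:
  y1 + 5y2 + 2y3 + 3y4 ≥ 3
  2y1 + 3y2 + 3y3 + y4 ≥ 5
  y1, y2, y3, y4 ≥ 0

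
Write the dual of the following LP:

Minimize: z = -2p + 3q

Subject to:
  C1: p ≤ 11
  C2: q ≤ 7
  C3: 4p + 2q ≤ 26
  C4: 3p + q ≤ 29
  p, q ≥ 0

Primal min cᵀx s.t. Ax ≤ b, x ≥ 0  →  Dual max −bᵀy s.t. Aᵀy ≥ −c, y ≥ 0.

Maximize: z = -11y1 - 7y2 - 26y3 - 29y4

Subject to:
  y1 + 4y3 + 3y4 ≥ 2
  y2 + 2y3 + y4 ≥ -3
  y1, y2, y3, y4 ≥ 0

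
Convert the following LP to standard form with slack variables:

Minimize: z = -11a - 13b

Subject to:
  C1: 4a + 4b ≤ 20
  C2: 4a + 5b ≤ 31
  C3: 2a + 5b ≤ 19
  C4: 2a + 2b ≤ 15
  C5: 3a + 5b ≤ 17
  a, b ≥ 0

min z = -11a - 13b

s.t.
  4a + 4b + s1 = 20
  4a + 5b + s2 = 31
  2a + 5b + s3 = 19
  2a + 2b + s4 = 15
  3a + 5b + s5 = 17
  a, b, s1, s2, s3, s4, s5 ≥ 0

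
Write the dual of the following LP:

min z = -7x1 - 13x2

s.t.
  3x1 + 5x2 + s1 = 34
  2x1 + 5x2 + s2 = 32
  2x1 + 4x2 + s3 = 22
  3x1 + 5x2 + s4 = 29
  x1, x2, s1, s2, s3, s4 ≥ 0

Primal min cᵀx s.t. Ax ≤ b, x ≥ 0  →  Dual max −bᵀy s.t. Aᵀy ≥ −c, y ≥ 0.

Maximize: z = -34y1 - 32y2 - 22y3 - 29y4

Subject to:
  3y1 + 2y2 + 2y3 + 3y4 ≥ 7
  5y1 + 5y2 + 4y3 + 5y4 ≥ 13
  y1, y2, y3, y4 ≥ 0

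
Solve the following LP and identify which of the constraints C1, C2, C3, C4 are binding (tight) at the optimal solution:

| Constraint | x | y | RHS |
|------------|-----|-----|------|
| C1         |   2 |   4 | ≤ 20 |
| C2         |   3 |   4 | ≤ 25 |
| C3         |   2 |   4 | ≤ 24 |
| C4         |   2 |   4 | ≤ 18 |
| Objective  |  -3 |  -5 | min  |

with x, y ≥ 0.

At x = 7, y = 1, compute slack b - a·x for each constraint:
  C1: 20 − 18 = 2  (slack)
  C2: 25 − 25 = 0  (binding)
  C3: 24 − 18 = 6  (slack)
  C4: 18 − 18 = 0  (binding)

Optimal: x = 7, y = 1
Binding: C2, C4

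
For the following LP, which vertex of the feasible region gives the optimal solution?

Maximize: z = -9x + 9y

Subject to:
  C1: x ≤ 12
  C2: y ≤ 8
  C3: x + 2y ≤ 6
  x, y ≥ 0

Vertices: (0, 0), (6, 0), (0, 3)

Evaluate the objective at each vertex of the feasible region:
  z(0, 0) = 0
  z(6, 0) = -54
  z(0, 3) = 27  ←
The maximum is at x = 0, y = 3.

(0, 3)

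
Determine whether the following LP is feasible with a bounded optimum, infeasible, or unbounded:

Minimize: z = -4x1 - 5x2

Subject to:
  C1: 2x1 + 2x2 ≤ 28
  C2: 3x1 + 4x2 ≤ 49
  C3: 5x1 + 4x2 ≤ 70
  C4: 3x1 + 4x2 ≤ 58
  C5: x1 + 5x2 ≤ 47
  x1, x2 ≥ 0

Feasible with a bounded optimal solution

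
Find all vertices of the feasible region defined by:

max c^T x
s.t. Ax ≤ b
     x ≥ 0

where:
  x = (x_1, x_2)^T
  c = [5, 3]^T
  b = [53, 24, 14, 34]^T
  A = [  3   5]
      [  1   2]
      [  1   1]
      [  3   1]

(0, 0), (11.33, 0), (10, 4), (8.5, 5.5), (0, 10.6)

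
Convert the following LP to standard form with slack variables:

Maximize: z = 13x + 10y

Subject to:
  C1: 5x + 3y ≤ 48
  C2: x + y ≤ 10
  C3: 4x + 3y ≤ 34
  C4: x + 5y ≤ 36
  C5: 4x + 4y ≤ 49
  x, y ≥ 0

max z = 13x + 10y

s.t.
  5x + 3y + s1 = 48
  x + y + s2 = 10
  4x + 3y + s3 = 34
  x + 5y + s4 = 36
  4x + 4y + s5 = 49
  x, y, s1, s2, s3, s4, s5 ≥ 0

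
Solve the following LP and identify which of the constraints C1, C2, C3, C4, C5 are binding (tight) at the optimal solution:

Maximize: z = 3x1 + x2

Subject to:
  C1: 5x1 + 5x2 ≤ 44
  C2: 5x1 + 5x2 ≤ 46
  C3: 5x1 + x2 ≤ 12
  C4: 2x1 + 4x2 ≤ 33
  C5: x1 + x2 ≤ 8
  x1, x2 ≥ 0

At x1 = 1, x2 = 7, compute slack b - a·x for each constraint:
  C1: 44 − 40 = 4  (slack)
  C2: 46 − 40 = 6  (slack)
  C3: 12 − 12 = 0  (binding)
  C4: 33 − 30 = 3  (slack)
  C5: 8 − 8 = 0  (binding)

Optimal: x1 = 1, x2 = 7
Binding: C3, C5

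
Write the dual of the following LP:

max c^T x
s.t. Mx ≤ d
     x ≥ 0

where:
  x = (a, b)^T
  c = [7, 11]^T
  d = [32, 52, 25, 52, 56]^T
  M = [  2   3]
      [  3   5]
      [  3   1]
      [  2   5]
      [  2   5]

Primal max cᵀx s.t. Ax ≤ b, x ≥ 0  →  Dual min bᵀy s.t. Aᵀy ≥ c, y ≥ 0.

Minimize: z = 32y1 + 52y2 + 25y3 + 52y4 + 56y5

Subject to:
  2y1 + 3y2 + 3y3 + 2y4 + 2y5 ≥ 7
  3y1 + 5y2 + y3 + 5y4 + 5y5 ≥ 11
  y1, y2, y3, y4, y5 ≥ 0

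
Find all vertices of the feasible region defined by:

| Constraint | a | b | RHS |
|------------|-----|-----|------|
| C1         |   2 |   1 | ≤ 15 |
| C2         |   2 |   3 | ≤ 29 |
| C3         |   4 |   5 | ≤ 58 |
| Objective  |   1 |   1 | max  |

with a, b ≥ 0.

(0, 0), (7.5, 0), (4, 7), (0, 9.667)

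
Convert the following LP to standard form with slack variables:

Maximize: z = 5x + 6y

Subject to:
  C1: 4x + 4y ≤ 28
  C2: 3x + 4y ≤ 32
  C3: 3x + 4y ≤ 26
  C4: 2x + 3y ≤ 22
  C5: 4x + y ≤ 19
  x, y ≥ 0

max z = 5x + 6y

s.t.
  4x + 4y + s1 = 28
  3x + 4y + s2 = 32
  3x + 4y + s3 = 26
  2x + 3y + s4 = 22
  4x + y + s5 = 19
  x, y, s1, s2, s3, s4, s5 ≥ 0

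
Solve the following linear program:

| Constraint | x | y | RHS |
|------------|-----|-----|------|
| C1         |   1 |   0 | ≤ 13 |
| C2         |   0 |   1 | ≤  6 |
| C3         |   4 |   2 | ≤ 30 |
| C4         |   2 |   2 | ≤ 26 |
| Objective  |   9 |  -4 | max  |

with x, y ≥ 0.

Evaluate the objective at each vertex of the feasible region:
  z(0, 0) = 0
  z(7.5, 0) = 67.5  ←
  z(4.5, 6) = 16.5
  z(0, 6) = -24
The maximum is at x = 7.5, y = 0.

x = 7.5, y = 0, z = 67.5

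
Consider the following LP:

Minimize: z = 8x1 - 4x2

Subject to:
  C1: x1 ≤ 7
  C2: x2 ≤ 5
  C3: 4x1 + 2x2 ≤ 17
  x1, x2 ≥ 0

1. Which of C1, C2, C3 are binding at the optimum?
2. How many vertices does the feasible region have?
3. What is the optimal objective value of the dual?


1. C2
2. 4
3. -20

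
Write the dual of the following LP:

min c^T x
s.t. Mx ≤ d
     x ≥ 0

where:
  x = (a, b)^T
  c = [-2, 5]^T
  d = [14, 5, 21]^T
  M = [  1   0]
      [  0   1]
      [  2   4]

Primal min cᵀx s.t. Ax ≤ b, x ≥ 0  →  Dual max −bᵀy s.t. Aᵀy ≥ −c, y ≥ 0.

Maximize: z = -14y1 - 5y2 - 21y3

Subject to:
  y1 + 2y3 ≥ 2
  y2 + 4y3 ≥ -5
  y1, y2, y3 ≥ 0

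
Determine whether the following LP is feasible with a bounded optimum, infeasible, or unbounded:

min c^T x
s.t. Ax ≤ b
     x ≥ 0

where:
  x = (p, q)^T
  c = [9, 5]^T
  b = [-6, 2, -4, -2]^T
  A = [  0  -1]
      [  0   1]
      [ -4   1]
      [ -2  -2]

Infeasible (no feasible solution exists)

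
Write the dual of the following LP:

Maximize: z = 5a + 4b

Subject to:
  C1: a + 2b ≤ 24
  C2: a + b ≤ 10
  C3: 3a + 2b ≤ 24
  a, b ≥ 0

Primal max cᵀx s.t. Ax ≤ b, x ≥ 0  →  Dual min bᵀy s.t. Aᵀy ≥ c, y ≥ 0.

Minimize: z = 24y1 + 10y2 + 24y3

Subject to:
  y1 + y2 + 3y3 ≥ 5
  2y1 + y2 + 2y3 ≥ 4
  y1, y2, y3 ≥ 0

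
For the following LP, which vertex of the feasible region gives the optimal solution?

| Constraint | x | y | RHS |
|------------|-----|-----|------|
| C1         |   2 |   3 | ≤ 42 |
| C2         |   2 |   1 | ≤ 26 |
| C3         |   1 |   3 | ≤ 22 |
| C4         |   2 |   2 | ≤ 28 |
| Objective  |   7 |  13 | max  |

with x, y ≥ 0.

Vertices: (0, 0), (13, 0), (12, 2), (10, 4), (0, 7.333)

Evaluate the objective at each vertex of the feasible region:
  z(0, 0) = 0
  z(13, 0) = 91
  z(12, 2) = 110
  z(10, 4) = 122  ←
  z(0, 7.333) = 95.33
The maximum is at x = 10, y = 4.

(10, 4)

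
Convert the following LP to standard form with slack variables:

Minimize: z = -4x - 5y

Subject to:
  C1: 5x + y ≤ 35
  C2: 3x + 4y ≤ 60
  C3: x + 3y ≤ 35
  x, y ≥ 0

min z = -4x - 5y

s.t.
  5x + y + s1 = 35
  3x + 4y + s2 = 60
  x + 3y + s3 = 35
  x, y, s1, s2, s3 ≥ 0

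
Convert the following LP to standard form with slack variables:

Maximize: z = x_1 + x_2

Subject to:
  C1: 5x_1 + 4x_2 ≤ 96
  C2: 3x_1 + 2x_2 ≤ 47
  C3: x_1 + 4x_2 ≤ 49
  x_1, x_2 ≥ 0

max z = x_1 + x_2

s.t.
  5x_1 + 4x_2 + s1 = 96
  3x_1 + 2x_2 + s2 = 47
  x_1 + 4x_2 + s3 = 49
  x_1, x_2, s1, s2, s3 ≥ 0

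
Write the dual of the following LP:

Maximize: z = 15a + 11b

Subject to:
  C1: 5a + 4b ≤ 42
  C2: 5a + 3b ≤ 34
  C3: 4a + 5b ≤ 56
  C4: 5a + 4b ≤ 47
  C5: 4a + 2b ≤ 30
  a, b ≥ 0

Primal max cᵀx s.t. Ax ≤ b, x ≥ 0  →  Dual min bᵀy s.t. Aᵀy ≥ c, y ≥ 0.

Minimize: z = 42y1 + 34y2 + 56y3 + 47y4 + 30y5

Subject to:
  5y1 + 5y2 + 4y3 + 5y4 + 4y5 ≥ 15
  4y1 + 3y2 + 5y3 + 4y4 + 2y5 ≥ 11
  y1, y2, y3, y4, y5 ≥ 0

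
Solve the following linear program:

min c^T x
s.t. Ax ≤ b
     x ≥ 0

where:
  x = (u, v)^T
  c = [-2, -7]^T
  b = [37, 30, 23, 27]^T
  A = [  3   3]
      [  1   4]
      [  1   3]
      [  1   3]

Evaluate the objective at each vertex of the feasible region:
  z(0, 0) = 0
  z(12.33, 0) = -24.67
  z(7, 5.333) = -51.33
  z(2, 7) = -53  ←
  z(0, 7.5) = -52.5
The minimum is at u = 2, v = 7.

u = 2, v = 7, z = -53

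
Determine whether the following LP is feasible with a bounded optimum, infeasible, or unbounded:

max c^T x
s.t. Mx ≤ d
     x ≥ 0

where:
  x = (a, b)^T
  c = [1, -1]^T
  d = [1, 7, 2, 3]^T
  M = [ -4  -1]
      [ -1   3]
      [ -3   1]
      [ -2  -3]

Unbounded (objective can increase without bound)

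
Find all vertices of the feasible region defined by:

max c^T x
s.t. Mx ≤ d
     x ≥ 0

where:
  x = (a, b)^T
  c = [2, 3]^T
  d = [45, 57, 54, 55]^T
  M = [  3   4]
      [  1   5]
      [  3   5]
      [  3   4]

(0, 0), (15, 0), (3, 9), (0, 10.8)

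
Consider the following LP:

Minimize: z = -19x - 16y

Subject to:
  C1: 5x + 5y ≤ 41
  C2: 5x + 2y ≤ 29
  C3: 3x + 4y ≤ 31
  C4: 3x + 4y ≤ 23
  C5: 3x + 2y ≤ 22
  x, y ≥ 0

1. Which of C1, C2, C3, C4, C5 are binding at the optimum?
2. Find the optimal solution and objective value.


1. C2, C4
2. x = 5, y = 2, z = -127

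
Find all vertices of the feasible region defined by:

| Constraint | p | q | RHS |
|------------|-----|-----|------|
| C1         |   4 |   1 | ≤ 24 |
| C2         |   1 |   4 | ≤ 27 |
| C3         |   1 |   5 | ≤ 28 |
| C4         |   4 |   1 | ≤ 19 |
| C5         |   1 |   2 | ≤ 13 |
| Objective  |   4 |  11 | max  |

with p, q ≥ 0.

(0, 0), (4.75, 0), (3.571, 4.714), (3, 5), (0, 5.6)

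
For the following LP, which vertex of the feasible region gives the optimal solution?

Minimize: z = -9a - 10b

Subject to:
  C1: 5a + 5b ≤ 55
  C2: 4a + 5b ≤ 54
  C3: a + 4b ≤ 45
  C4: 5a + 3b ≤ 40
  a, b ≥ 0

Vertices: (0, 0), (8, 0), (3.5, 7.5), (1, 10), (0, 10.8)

Evaluate the objective at each vertex of the feasible region:
  z(0, 0) = 0
  z(8, 0) = -72
  z(3.5, 7.5) = -106.5
  z(1, 10) = -109  ←
  z(0, 10.8) = -108
The minimum is at a = 1, b = 10.

(1, 10)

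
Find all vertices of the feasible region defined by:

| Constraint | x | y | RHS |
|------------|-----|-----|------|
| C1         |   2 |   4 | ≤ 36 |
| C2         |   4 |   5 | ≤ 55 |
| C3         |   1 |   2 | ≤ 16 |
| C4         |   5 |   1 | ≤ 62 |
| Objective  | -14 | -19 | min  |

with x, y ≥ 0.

(0, 0), (12.4, 0), (12.14, 1.286), (10, 3), (0, 8)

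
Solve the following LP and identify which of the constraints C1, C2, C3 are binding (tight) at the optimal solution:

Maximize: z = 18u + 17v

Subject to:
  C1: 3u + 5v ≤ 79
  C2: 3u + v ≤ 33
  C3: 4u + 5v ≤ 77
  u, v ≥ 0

At u = 8, v = 9, compute slack b - a·x for each constraint:
  C1: 79 − 69 = 10  (slack)
  C2: 33 − 33 = 0  (binding)
  C3: 77 − 77 = 0  (binding)

Optimal: u = 8, v = 9
Binding: C2, C3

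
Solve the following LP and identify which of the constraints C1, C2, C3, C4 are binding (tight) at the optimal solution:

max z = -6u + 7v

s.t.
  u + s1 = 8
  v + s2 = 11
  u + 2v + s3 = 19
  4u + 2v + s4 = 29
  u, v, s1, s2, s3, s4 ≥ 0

At u = 0, v = 9.5, compute slack b - a·x for each constraint:
  C1: 8 − 0 = 8  (slack)
  C2: 11 − 9.5 = 1.5  (slack)
  C3: 19 − 19 = 0  (binding)
  C4: 29 − 19 = 10  (slack)

Optimal: u = 0, v = 9.5
Binding: C3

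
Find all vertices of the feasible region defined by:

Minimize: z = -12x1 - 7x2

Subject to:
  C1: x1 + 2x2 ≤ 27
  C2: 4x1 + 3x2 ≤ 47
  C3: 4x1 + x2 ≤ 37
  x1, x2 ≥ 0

(0, 0), (9.25, 0), (8, 5), (2.6, 12.2), (0, 13.5)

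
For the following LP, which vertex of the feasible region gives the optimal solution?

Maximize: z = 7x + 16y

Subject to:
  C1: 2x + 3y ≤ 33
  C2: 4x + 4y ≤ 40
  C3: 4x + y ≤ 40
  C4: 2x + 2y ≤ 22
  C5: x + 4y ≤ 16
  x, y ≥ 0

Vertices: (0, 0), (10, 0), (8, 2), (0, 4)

Evaluate the objective at each vertex of the feasible region:
  z(0, 0) = 0
  z(10, 0) = 70
  z(8, 2) = 88  ←
  z(0, 4) = 64
The maximum is at x = 8, y = 2.

(8, 2)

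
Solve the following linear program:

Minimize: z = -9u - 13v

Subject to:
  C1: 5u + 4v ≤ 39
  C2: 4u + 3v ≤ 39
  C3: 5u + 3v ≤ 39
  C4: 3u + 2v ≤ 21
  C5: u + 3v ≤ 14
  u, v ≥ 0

Evaluate the objective at each vertex of the feasible region:
  z(0, 0) = 0
  z(7, 0) = -63
  z(5, 3) = -84  ←
  z(0, 4.667) = -60.67
The minimum is at u = 5, v = 3.

u = 5, v = 3, z = -84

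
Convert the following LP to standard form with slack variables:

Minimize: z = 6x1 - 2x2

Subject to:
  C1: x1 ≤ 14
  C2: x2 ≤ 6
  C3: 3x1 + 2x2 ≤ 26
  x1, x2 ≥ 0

min z = 6x1 - 2x2

s.t.
  x1 + s1 = 14
  x2 + s2 = 6
  3x1 + 2x2 + s3 = 26
  x1, x2, s1, s2, s3 ≥ 0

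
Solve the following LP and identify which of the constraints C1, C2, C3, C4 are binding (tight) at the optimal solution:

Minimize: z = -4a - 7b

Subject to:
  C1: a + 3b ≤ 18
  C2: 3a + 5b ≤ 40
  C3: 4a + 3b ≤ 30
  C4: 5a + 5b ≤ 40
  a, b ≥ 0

At a = 3, b = 5, compute slack b - a·x for each constraint:
  C1: 18 − 18 = 0  (binding)
  C2: 40 − 34 = 6  (slack)
  C3: 30 − 27 = 3  (slack)
  C4: 40 − 40 = 0  (binding)

Optimal: a = 3, b = 5
Binding: C1, C4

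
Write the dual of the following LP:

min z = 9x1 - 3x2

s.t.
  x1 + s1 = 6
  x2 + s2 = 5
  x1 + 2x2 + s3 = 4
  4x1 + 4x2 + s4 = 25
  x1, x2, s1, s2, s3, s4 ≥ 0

Primal min cᵀx s.t. Ax ≤ b, x ≥ 0  →  Dual max −bᵀy s.t. Aᵀy ≥ −c, y ≥ 0.

Maximize: z = -6y1 - 5y2 - 4y3 - 25y4

Subject to:
  y1 + y3 + 4y4 ≥ -9
  y2 + 2y3 + 4y4 ≥ 3
  y1, y2, y3, y4 ≥ 0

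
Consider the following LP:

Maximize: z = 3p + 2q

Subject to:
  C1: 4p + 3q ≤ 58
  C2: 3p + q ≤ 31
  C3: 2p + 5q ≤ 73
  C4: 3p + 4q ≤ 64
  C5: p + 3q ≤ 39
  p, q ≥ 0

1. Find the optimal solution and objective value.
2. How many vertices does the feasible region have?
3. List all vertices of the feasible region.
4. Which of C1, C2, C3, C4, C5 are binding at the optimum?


1. p = 7, q = 10, z = 41
2. 5
3. (0, 0), (10.33, 0), (7, 10), (6.333, 10.89), (0, 13)
4. C1, C2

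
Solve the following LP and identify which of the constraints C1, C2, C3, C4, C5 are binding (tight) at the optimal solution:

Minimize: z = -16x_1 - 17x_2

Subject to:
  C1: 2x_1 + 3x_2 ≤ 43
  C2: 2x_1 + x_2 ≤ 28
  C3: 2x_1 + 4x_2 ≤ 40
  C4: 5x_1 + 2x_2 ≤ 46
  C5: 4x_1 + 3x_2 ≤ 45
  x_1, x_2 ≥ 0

At x_1 = 6, x_2 = 7, compute slack b - a·x for each constraint:
  C1: 43 − 33 = 10  (slack)
  C2: 28 − 19 = 9  (slack)
  C3: 40 − 40 = 0  (binding)
  C4: 46 − 44 = 2  (slack)
  C5: 45 − 45 = 0  (binding)

Optimal: x_1 = 6, x_2 = 7
Binding: C3, C5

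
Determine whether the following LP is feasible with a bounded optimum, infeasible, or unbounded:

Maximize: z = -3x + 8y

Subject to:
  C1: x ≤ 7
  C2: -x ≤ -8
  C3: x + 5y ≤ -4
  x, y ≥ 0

Infeasible (no feasible solution exists)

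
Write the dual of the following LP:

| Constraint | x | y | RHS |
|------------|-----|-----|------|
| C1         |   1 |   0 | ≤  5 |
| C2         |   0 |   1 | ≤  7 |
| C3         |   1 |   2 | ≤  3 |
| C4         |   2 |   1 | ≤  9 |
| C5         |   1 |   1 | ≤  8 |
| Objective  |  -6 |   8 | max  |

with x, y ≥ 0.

Primal max cᵀx s.t. Ax ≤ b, x ≥ 0  →  Dual min bᵀy s.t. Aᵀy ≥ c, y ≥ 0.

Minimize: z = 5y1 + 7y2 + 3y3 + 9y4 + 8y5

Subject to:
  y1 + y3 + 2y4 + y5 ≥ -6
  y2 + 2y3 + y4 + y5 ≥ 8
  y1, y2, y3, y4, y5 ≥ 0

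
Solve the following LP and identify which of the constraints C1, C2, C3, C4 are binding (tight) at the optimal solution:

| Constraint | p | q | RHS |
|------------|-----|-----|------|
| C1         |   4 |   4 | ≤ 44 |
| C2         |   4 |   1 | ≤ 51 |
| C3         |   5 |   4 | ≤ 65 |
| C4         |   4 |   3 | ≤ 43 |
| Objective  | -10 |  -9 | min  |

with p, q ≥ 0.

At p = 10, q = 1, compute slack b - a·x for each constraint:
  C1: 44 − 44 = 0  (binding)
  C2: 51 − 41 = 10  (slack)
  C3: 65 − 54 = 11  (slack)
  C4: 43 − 43 = 0  (binding)

Optimal: p = 10, q = 1
Binding: C1, C4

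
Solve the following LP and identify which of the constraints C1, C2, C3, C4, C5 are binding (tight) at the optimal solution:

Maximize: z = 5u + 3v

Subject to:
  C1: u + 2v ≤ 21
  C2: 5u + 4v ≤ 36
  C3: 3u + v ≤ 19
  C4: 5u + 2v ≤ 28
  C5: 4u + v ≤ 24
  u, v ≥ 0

At u = 4, v = 4, compute slack b - a·x for each constraint:
  C1: 21 − 12 = 9  (slack)
  C2: 36 − 36 = 0  (binding)
  C3: 19 − 16 = 3  (slack)
  C4: 28 − 28 = 0  (binding)
  C5: 24 − 20 = 4  (slack)

Optimal: u = 4, v = 4
Binding: C2, C4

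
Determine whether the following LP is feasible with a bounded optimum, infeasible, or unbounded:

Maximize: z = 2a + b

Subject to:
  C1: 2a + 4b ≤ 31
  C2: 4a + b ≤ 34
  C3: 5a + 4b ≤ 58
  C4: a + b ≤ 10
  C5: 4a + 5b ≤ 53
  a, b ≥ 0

Feasible with a bounded optimal solution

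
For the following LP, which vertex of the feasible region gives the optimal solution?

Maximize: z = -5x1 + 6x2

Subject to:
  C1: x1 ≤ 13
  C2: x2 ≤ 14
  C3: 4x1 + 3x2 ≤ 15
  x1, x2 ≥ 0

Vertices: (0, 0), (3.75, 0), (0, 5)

Evaluate the objective at each vertex of the feasible region:
  z(0, 0) = 0
  z(3.75, 0) = -18.75
  z(0, 5) = 30  ←
The maximum is at x1 = 0, x2 = 5.

(0, 5)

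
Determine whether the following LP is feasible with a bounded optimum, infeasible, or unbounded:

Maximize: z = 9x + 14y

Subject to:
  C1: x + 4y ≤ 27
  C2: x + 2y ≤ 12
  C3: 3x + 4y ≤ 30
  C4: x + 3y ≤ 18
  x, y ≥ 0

Feasible with a bounded optimal solution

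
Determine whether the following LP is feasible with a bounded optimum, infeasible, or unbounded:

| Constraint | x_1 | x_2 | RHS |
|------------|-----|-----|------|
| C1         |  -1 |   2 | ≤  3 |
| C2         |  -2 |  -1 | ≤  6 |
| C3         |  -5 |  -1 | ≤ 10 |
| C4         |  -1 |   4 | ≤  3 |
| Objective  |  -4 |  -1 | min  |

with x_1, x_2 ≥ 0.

Unbounded (objective can decrease without bound)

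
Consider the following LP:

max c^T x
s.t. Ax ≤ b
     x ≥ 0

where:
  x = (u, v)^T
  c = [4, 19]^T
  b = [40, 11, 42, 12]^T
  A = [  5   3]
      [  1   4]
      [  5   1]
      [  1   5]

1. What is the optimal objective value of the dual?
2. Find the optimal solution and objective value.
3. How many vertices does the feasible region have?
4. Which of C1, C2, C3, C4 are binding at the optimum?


1. 47
2. u = 7, v = 1, z = 47
3. 5
4. C2, C4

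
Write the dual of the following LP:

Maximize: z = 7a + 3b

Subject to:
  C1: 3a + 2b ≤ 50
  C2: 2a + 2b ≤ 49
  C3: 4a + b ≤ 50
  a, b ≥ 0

Primal max cᵀx s.t. Ax ≤ b, x ≥ 0  →  Dual min bᵀy s.t. Aᵀy ≥ c, y ≥ 0.

Minimize: z = 50y1 + 49y2 + 50y3

Subject to:
  3y1 + 2y2 + 4y3 ≥ 7
  2y1 + 2y2 + y3 ≥ 3
  y1, y2, y3 ≥ 0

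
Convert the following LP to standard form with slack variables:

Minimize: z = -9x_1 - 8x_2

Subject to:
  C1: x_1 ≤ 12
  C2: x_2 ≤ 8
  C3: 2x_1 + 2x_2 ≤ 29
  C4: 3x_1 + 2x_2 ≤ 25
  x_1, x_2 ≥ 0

min z = -9x_1 - 8x_2

s.t.
  x_1 + s1 = 12
  x_2 + s2 = 8
  2x_1 + 2x_2 + s3 = 29
  3x_1 + 2x_2 + s4 = 25
  x_1, x_2, s1, s2, s3, s4 ≥ 0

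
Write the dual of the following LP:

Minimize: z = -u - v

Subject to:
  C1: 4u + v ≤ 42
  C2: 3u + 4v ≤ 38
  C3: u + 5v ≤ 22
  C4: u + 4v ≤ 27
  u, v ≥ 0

Primal min cᵀx s.t. Ax ≤ b, x ≥ 0  →  Dual max −bᵀy s.t. Aᵀy ≥ −c, y ≥ 0.

Maximize: z = -42y1 - 38y2 - 22y3 - 27y4

Subject to:
  4y1 + 3y2 + y3 + y4 ≥ 1
  y1 + 4y2 + 5y3 + 4y4 ≥ 1
  y1, y2, y3, y4 ≥ 0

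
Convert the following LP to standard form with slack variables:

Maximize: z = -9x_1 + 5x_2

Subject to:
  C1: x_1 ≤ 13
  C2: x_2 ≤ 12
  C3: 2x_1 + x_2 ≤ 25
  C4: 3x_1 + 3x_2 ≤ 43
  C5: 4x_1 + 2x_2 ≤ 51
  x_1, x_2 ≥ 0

max z = -9x_1 + 5x_2

s.t.
  x_1 + s1 = 13
  x_2 + s2 = 12
  2x_1 + x_2 + s3 = 25
  3x_1 + 3x_2 + s4 = 43
  4x_1 + 2x_2 + s5 = 51
  x_1, x_2, s1, s2, s3, s4, s5 ≥ 0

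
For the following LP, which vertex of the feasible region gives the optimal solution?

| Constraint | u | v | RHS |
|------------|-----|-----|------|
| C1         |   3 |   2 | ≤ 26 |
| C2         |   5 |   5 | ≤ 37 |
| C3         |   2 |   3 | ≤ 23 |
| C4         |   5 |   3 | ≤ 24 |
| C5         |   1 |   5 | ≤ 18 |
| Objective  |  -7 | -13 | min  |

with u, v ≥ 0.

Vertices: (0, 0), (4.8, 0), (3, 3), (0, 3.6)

Evaluate the objective at each vertex of the feasible region:
  z(0, 0) = 0
  z(4.8, 0) = -33.6
  z(3, 3) = -60  ←
  z(0, 3.6) = -46.8
The minimum is at u = 3, v = 3.

(3, 3)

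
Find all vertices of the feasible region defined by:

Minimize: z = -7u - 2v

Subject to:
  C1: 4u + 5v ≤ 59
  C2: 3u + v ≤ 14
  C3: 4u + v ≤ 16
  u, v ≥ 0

(0, 0), (4, 0), (2, 8), (1, 11), (0, 11.8)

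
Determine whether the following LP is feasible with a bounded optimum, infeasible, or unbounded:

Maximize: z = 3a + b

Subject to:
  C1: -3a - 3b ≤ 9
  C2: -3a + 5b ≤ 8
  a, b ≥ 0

Unbounded (objective can increase without bound)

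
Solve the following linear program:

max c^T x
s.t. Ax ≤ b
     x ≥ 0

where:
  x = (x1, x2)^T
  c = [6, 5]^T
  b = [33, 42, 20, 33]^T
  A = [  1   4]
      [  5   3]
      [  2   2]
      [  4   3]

Evaluate the objective at each vertex of the feasible region:
  z(0, 0) = 0
  z(8.25, 0) = 49.5
  z(3, 7) = 53  ←
  z(2.333, 7.667) = 52.33
  z(0, 8.25) = 41.25
The maximum is at x1 = 3, x2 = 7.

x1 = 3, x2 = 7, z = 53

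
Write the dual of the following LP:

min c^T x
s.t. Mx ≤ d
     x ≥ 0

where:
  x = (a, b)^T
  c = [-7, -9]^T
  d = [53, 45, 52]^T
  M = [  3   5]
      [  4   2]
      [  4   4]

Primal min cᵀx s.t. Ax ≤ b, x ≥ 0  →  Dual max −bᵀy s.t. Aᵀy ≥ −c, y ≥ 0.

Maximize: z = -53y1 - 45y2 - 52y3

Subject to:
  3y1 + 4y2 + 4y3 ≥ 7
  5y1 + 2y2 + 4y3 ≥ 9
  y1, y2, y3 ≥ 0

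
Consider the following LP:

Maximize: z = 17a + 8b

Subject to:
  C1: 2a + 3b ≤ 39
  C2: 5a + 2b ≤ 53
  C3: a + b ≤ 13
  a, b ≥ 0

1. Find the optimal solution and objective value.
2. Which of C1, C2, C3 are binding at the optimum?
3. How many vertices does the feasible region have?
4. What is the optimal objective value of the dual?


1. a = 9, b = 4, z = 185
2. C2, C3
3. 4
4. 185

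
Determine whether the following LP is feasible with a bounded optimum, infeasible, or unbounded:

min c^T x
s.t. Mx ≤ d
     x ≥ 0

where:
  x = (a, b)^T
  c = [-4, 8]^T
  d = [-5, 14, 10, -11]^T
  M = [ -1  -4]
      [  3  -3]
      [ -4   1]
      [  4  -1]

Infeasible (no feasible solution exists)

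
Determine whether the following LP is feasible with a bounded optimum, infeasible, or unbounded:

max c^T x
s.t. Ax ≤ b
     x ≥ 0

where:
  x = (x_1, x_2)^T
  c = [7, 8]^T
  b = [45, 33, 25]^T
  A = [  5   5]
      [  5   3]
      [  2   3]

Feasible with a bounded optimal solution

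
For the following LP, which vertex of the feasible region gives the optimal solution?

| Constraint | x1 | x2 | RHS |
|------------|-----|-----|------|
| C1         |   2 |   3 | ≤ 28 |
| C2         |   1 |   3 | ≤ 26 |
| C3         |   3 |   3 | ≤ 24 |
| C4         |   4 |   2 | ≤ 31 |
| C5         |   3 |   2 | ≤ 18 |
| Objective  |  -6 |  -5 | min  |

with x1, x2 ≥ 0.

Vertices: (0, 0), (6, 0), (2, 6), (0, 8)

Evaluate the objective at each vertex of the feasible region:
  z(0, 0) = 0
  z(6, 0) = -36
  z(2, 6) = -42  ←
  z(0, 8) = -40
The minimum is at x1 = 2, x2 = 6.

(2, 6)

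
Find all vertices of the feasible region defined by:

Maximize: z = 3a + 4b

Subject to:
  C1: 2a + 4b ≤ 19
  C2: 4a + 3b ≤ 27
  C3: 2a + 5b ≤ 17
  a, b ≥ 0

(0, 0), (6.75, 0), (6, 1), (0, 3.4)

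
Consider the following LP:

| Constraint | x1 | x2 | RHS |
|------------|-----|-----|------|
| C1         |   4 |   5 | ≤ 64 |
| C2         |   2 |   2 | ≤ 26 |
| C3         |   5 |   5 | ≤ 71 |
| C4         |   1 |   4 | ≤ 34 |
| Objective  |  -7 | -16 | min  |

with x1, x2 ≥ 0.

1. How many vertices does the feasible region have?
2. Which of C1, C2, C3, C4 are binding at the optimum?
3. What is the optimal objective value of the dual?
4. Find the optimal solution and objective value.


1. 4
2. C2, C4
3. -154
4. x1 = 6, x2 = 7, z = -154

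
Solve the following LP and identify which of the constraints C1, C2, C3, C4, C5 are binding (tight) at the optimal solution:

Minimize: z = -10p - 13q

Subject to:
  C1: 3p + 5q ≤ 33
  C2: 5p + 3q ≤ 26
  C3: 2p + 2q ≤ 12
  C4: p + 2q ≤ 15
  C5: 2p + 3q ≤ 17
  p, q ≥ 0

At p = 1, q = 5, compute slack b - a·x for each constraint:
  C1: 33 − 28 = 5  (slack)
  C2: 26 − 20 = 6  (slack)
  C3: 12 − 12 = 0  (binding)
  C4: 15 − 11 = 4  (slack)
  C5: 17 − 17 = 0  (binding)

Optimal: p = 1, q = 5
Binding: C3, C5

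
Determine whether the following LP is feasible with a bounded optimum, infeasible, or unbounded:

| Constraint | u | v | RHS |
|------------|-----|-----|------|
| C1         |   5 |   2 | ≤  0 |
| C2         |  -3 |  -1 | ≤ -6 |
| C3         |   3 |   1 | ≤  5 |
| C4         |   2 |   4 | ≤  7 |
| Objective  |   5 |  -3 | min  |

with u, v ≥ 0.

Infeasible (no feasible solution exists)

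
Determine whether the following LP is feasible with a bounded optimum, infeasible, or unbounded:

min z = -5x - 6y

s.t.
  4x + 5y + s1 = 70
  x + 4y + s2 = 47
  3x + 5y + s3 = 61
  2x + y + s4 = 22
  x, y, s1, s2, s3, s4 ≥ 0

Feasible with a bounded optimal solution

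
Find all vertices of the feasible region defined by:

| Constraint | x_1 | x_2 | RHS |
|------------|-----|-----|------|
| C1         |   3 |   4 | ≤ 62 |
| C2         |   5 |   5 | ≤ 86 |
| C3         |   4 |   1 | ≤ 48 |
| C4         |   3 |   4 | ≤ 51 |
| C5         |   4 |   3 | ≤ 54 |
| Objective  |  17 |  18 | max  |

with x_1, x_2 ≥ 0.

(0, 0), (12, 0), (11.25, 3), (9, 6), (0, 12.75)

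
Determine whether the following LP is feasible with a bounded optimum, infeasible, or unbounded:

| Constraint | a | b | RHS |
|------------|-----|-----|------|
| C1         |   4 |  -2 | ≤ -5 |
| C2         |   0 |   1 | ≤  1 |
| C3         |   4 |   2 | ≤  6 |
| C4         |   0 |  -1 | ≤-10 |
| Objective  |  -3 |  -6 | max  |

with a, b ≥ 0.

Infeasible (no feasible solution exists)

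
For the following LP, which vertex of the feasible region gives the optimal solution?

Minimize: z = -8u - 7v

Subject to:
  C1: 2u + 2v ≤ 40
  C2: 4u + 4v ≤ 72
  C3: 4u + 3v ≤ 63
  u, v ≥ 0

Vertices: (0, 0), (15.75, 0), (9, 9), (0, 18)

Evaluate the objective at each vertex of the feasible region:
  z(0, 0) = 0
  z(15.75, 0) = -126
  z(9, 9) = -135  ←
  z(0, 18) = -126
The minimum is at u = 9, v = 9.

(9, 9)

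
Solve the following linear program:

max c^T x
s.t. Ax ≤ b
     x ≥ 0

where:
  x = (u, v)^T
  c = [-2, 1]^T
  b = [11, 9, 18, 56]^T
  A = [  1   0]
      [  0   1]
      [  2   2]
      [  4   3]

Evaluate the objective at each vertex of the feasible region:
  z(0, 0) = 0
  z(9, 0) = -18
  z(0, 9) = 9  ←
The maximum is at u = 0, v = 9.

u = 0, v = 9, z = 9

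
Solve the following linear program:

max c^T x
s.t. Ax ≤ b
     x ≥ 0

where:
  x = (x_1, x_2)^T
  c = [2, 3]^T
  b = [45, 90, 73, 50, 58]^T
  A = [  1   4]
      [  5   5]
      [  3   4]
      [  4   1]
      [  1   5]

Evaluate the objective at each vertex of the feasible region:
  z(0, 0) = 0
  z(12.5, 0) = 25
  z(10.67, 7.333) = 43.33
  z(9, 9) = 45  ←
  z(0, 11.25) = 33.75
The maximum is at x_1 = 9, x_2 = 9.

x_1 = 9, x_2 = 9, z = 45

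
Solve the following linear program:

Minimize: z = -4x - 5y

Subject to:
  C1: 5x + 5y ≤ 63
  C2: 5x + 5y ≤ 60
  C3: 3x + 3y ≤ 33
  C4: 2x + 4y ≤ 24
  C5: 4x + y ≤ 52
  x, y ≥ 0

Evaluate the objective at each vertex of the feasible region:
  z(0, 0) = 0
  z(11, 0) = -44
  z(10, 1) = -45  ←
  z(0, 6) = -30
The minimum is at x = 10, y = 1.

x = 10, y = 1, z = -45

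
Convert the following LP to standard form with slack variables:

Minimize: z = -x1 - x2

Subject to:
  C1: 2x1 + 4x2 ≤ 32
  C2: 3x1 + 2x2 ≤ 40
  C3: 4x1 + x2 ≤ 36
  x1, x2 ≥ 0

min z = -x1 - x2

s.t.
  2x1 + 4x2 + s1 = 32
  3x1 + 2x2 + s2 = 40
  4x1 + x2 + s3 = 36
  x1, x2, s1, s2, s3 ≥ 0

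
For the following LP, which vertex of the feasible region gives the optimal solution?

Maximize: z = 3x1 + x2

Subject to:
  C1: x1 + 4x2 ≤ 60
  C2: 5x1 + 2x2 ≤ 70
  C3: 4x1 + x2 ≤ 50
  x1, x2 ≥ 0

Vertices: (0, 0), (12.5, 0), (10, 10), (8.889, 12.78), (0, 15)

Evaluate the objective at each vertex of the feasible region:
  z(0, 0) = 0
  z(12.5, 0) = 37.5
  z(10, 10) = 40  ←
  z(8.889, 12.78) = 39.44
  z(0, 15) = 15
The maximum is at x1 = 10, x2 = 10.

(10, 10)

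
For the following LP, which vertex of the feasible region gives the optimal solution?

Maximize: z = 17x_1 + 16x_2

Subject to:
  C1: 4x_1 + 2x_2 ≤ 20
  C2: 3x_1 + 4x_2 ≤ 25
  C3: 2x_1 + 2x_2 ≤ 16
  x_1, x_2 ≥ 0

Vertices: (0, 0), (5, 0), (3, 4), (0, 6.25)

Evaluate the objective at each vertex of the feasible region:
  z(0, 0) = 0
  z(5, 0) = 85
  z(3, 4) = 115  ←
  z(0, 6.25) = 100
The maximum is at x_1 = 3, x_2 = 4.

(3, 4)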